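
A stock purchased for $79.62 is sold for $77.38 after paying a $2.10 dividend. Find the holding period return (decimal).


Formula: HPR = (P1 - P0 + D) / P0
Gain: $77.38 - $79.62 + $2.10 = -$0.14
HPR = -$0.14 / $79.62 = -0.0018

-0.0018


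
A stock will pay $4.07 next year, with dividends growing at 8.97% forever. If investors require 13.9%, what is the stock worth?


Formula: P = D1 / (r - g)
Spread: r - g = 0.139 - 0.0897 = 0.0493
Substituting: P = $4.07 / 0.0493
P = $82.56

$82.56


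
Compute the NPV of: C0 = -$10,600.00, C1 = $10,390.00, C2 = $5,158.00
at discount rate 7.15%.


Formula: NPV = C0 + C1/(1+r) + C2/(1+r)^2
Discount C1: $10,390.00 / (1 + 0.0715) = $9,696.69
Discount C2: $5,158.00 / (1 + 0.0715)^2 = $4,492.59
NPV = -$10,600.00 + $9,696.69 + $4,492.59 = $3,589.28

$3,589.28


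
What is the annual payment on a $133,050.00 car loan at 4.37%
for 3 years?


Formula: PMT = PV * r / (1 - (1+r)^(-n))
Denominator: 1 - (1 + 0.0437)^(-3) = 0.120425
Numerator: $133,050.00 * 0.0437 = 5814.285
PMT = 5814.285 / 0.120425 = $48,281.44

$48,281.44


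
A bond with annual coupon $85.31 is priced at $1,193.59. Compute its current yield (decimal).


Formula: Current yield = annual coupon / price
Substituting: CY = $85.31 / $1,193.59
CY = 0.071473

0.071473


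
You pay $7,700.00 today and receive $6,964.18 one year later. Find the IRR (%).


Formula: IRR = C1/C0 - 1
Substituting: IRR = $6,964.18 / $7,700.00 - 1
Ratio: 0.904439 - 1 = -0.095561
IRR = -9.5561%

-9.5561%


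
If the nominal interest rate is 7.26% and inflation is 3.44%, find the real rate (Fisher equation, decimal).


Formula: (1 + r_real) = (1 + r_nom) / (1 + inflation)
Substituting: (1 + r_real) = 1.0726 / 1.0344
(1 + r_real) = 1.03693
r_real = 1.03693 - 1 = 0.03693

0.03693


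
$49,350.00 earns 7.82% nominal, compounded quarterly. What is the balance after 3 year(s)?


Formula: FV = P * (1 + r/m)^(m*t)
Period rate: r/m = 0.0782 / 4 = 0.01955
Total periods: m*t = 4 * 3 = 12
Growth factor: (1 + 0.01955)^12 = 1.261544
FV = $49,350.00 * 1.261544 = $62,257.19

$62,257.19


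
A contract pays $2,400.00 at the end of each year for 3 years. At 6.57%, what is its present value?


Formula: PV = PMT * (1 - (1+r)^(-n)) / r
Discount factor: (1 + 0.0657)^(-3) = 0.826219
Bracket: 1 - 0.826219 = 0.173781
PV = $2,400.00 * 0.173781 / 0.0657 = $6,348.17

$6,348.17


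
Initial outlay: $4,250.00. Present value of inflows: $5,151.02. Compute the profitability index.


Formula: PI = PV(cash flows) / initial investment
Substituting: PI = $5,151.02 / $4,250.00
PI = 1.212

1.212


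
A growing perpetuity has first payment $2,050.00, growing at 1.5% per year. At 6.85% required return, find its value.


Formula: PV = C / (r - g)
Spread: r - g = 0.0685 - 0.015 = 0.0535
Substituting: PV = $2,050.00 / 0.0535
PV = $38,317.76

$38,317.76


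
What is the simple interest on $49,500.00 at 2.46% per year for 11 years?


Formula: I = P * r * t
Substituting: I = $49,500.00 * 0.0246 * 11
Step: I = $49,500.00 * 0.2706
I = $13,394.70

$13,394.70


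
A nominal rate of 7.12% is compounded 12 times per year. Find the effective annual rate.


Formula: EAR = (1 + r/m)^m - 1
Period rate: r/m = 0.0712 / 12 = 0.005933
Compounding: (1 + 0.005933)^12 = 1.07357
EAR = 1.07357 - 1 = 0.07357

0.07357


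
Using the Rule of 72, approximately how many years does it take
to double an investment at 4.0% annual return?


Formula: Years ≈ 72 / r
Substituting: Years ≈ 72 / 4.0
Years ≈ 18.0

18.0 years


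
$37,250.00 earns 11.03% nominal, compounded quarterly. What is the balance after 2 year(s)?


Formula: FV = P * (1 + r/m)^(m*t)
Period rate: r/m = 0.1103 / 4 = 0.027575
Total periods: m*t = 4 * 2 = 8
Growth factor: (1 + 0.027575)^8 = 1.243106
FV = $37,250.00 * 1.243106 = $46,305.71

$46,305.71


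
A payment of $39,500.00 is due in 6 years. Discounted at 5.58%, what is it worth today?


Formula: PV = FV / (1 + r)^n
Substituting: PV = $39,500.00 / (1 + 0.0558)^6
Discount factor: (1.0558)^6 = 1.385128
PV = $39,500.00 / 1.385128 = $28,517.22

$28,517.22


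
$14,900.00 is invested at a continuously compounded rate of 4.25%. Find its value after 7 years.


Formula: FV = P * e^(r*t)
Exponent: r*t = 0.0425 * 7 = 0.2975
e^(0.2975) = 1.346488
FV = $14,900.00 * 1.346488 = $20,062.68

$20,062.68


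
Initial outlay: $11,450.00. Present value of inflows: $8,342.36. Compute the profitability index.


Formula: PI = PV(cash flows) / initial investment
Substituting: PI = $8,342.36 / $11,450.00
PI = 0.7286

0.7286


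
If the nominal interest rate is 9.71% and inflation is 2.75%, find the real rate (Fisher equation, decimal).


Formula: (1 + r_real) = (1 + r_nom) / (1 + inflation)
Substituting: (1 + r_real) = 1.0971 / 1.0275
(1 + r_real) = 1.067737
r_real = 1.067737 - 1 = 0.067737

0.067737


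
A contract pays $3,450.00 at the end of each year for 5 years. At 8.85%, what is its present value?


Formula: PV = PMT * (1 - (1+r)^(-n)) / r
Discount factor: (1 + 0.0885)^(-5) = 0.654422
Bracket: 1 - 0.654422 = 0.345578
PV = $3,450.00 * 0.345578 / 0.0885 = $13,471.69

$13,471.69


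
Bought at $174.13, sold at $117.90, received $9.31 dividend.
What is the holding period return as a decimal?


Formula: HPR = (P1 - P0 + D) / P0
Gain: $117.90 - $174.13 + $9.31 = -$46.92
HPR = -$46.92 / $174.13 = -0.2695

-0.2695


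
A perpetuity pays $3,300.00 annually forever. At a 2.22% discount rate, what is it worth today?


Formula: PV = C / r
Substituting: PV = $3,300.00 / 0.0222
PV = $148,648.65

$148,648.65


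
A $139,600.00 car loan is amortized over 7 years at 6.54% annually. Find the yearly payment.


Formula: PMT = PV * r / (1 - (1+r)^(-n))
Denominator: 1 - (1 + 0.0654)^(-7) = 0.358183
Numerator: $139,600.00 * 0.0654 = 9129.84
PMT = 9129.84 / 0.358183 = $25,489.31

$25,489.31


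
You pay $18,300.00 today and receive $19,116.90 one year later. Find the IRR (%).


Formula: IRR = C1/C0 - 1
Substituting: IRR = $19,116.90 / $18,300.00 - 1
Ratio: 1.044639 - 1 = 0.044639
IRR = 4.4639%

4.4639%


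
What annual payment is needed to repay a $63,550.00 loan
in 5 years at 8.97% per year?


Formula: PMT = PV * r / (1 - (1+r)^(-n))
Denominator: 1 - (1 + 0.0897)^(-5) = 0.349173
Numerator: $63,550.00 * 0.0897 = 5700.435
PMT = 5700.435 / 0.349173 = $16,325.51

$16,325.51


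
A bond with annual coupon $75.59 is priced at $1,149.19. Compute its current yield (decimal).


Formula: Current yield = annual coupon / price
Substituting: CY = $75.59 / $1,149.19
CY = 0.065777

0.065777


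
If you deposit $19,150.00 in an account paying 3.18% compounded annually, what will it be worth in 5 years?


Formula: FV = P * (1 + r)^n
Substituting: FV = $19,150.00 * (1 + 0.0318)^5
Growth factor: (1.0318)^5 = 1.169439
FV = $19,150.00 * 1.169439 = $22,394.76

$22,394.76


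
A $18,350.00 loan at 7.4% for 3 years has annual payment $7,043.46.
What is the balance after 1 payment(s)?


Formula: Balance = PV*(1+r)^k - PMT*((1+r)^k - 1)/r
Growth: (1 + 0.074)^1 = 1.074
Accumulated factor: ((1+r)^k - 1)/r = 1.0
Balance = $18,350.00 * 1.074 - $7,043.46 * 1.0
Balance = $12,664.44

$12,664.44


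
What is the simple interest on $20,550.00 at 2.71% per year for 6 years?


Formula: I = P * r * t
Substituting: I = $20,550.00 * 0.0271 * 6
Step: I = $20,550.00 * 0.1626
I = $3,341.43

$3,341.43


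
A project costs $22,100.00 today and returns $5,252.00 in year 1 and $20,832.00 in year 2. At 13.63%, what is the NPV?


Formula: NPV = C0 + C1/(1+r) + C2/(1+r)^2
Discount C1: $5,252.00 / (1 + 0.1363) = $4,622.02
Discount C2: $20,832.00 / (1 + 0.1363)^2 = $16,134.11
NPV = -$22,100.00 + $4,622.02 + $16,134.11 = -$1,343.87

-$1,343.87


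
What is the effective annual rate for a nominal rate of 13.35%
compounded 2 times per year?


Formula: EAR = (1 + r/m)^m - 1
Period rate: r/m = 0.1335 / 2 = 0.06675
Compounding: (1 + 0.06675)^2 = 1.137956
EAR = 1.137956 - 1 = 0.137956

0.137956


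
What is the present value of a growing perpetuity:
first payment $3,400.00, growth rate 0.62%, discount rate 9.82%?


Formula: PV = C / (r - g)
Spread: r - g = 0.0982 - 0.0062 = 0.092
Substituting: PV = $3,400.00 / 0.092
PV = $36,956.52

$36,956.52


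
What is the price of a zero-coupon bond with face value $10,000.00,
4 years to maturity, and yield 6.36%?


Formula: Price = FV / (1 + r)^n
Substituting: Price = $10,000.00 / (1 + 0.0636)^4
Discount factor: (1.0636)^4 = 1.279715
Price = $10,000.00 / 1.279715 = $7,814.24

$7,814.24


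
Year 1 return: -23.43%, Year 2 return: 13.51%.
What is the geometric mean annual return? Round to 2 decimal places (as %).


Formula: Geometric mean = ((1+r1)*(1+r2))^(1/2) - 1
Product: (1 + -0.2343) * (1 + 0.1351) = 0.7657 * 1.1351 = 0.869146
Square root: 0.869146^0.5 = 0.93228
Geometric mean = 0.93228 - 1 = -0.06772
As percentage: -6.77%

-6.77%


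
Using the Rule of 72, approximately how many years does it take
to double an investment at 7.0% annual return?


Formula: Years ≈ 72 / r
Substituting: Years ≈ 72 / 7.0
Years ≈ 10.3

10.3 years


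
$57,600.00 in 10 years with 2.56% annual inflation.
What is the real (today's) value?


Formula: Real value = nominal / (1 + inflation)^years
Price level: (1 + 0.0256)^10 = 1.287597
Real value = $57,600.00 / 1.287597 = $44,734.48

$44,734.48


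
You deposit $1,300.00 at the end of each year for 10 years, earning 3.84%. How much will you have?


Formula: FV = PMT * ((1+r)^n - 1) / r
Growth factor: (1 + 0.0384)^10 = 1.457628
Numerator: 1.457628 - 1 = 0.457628
FV = $1,300.00 * 0.457628 / 0.0384 = $15,492.63

$15,492.63


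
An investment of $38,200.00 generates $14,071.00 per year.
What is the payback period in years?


Formula: Payback = investment / annual cash flow
Substituting: Payback = $38,200.00 / $14,071.00
Payback = 2.7148 years

2.7148 years


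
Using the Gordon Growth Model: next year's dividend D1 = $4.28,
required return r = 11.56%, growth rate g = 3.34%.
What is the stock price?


Formula: P = D1 / (r - g)
Spread: r - g = 0.1156 - 0.0334 = 0.0822
Substituting: P = $4.28 / 0.0822
P = $52.07

$52.07


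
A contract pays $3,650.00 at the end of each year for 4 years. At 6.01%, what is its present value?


Formula: PV = PMT * (1 - (1+r)^(-n)) / r
Discount factor: (1 + 0.0601)^(-4) = 0.791795
Bracket: 1 - 0.791795 = 0.208205
PV = $3,650.00 * 0.208205 / 0.0601 = $12,644.74

$12,644.74


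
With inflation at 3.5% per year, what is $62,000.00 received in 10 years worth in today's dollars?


Formula: Real value = nominal / (1 + inflation)^years
Price level: (1 + 0.035)^10 = 1.410599
Real value = $62,000.00 / 1.410599 = $43,952.97

$43,952.97


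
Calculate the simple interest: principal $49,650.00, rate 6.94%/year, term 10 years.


Formula: I = P * r * t
Substituting: I = $49,650.00 * 0.0694 * 10
Step: I = $49,650.00 * 0.694
I = $34,457.10

$34,457.10


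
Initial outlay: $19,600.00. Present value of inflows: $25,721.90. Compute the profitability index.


Formula: PI = PV(cash flows) / initial investment
Substituting: PI = $25,721.90 / $19,600.00
PI = 1.3123

1.3123


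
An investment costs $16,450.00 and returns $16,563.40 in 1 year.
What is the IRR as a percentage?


Formula: IRR = C1/C0 - 1
Substituting: IRR = $16,563.40 / $16,450.00 - 1
Ratio: 1.006894 - 1 = 0.006894
IRR = 0.6894%

0.6894%


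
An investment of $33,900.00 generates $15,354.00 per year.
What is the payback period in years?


Formula: Payback = investment / annual cash flow
Substituting: Payback = $33,900.00 / $15,354.00
Payback = 2.2079 years

2.2079 years


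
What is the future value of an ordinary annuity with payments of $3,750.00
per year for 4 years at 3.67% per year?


Formula: FV = PMT * ((1+r)^n - 1) / r
Growth factor: (1 + 0.0367)^4 = 1.155081
Numerator: 1.155081 - 1 = 0.155081
FV = $3,750.00 * 0.155081 / 0.0367 = $15,846.14

$15,846.14


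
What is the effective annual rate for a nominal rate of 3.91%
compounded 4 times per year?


Formula: EAR = (1 + r/m)^m - 1
Period rate: r/m = 0.0391 / 4 = 0.009775
Compounding: (1 + 0.009775)^4 = 1.039677
EAR = 1.039677 - 1 = 0.039677

0.039677


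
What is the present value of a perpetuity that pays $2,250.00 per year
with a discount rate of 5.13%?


Formula: PV = C / r
Substituting: PV = $2,250.00 / 0.0513
PV = $43,859.65

$43,859.65


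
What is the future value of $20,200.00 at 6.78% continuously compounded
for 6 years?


Formula: FV = P * e^(r*t)
Exponent: r*t = 0.0678 * 6 = 0.4068
e^(0.4068) = 1.502004
FV = $20,200.00 * 1.502004 = $30,340.47

$30,340.47


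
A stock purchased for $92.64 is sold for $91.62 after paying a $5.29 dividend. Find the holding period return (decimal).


Formula: HPR = (P1 - P0 + D) / P0
Gain: $91.62 - $92.64 + $5.29 = $4.27
HPR = $4.27 / $92.64 = 0.0461

0.0461


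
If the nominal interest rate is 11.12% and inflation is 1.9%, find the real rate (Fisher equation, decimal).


Formula: (1 + r_real) = (1 + r_nom) / (1 + inflation)
Substituting: (1 + r_real) = 1.1112 / 1.019
(1 + r_real) = 1.090481
r_real = 1.090481 - 1 = 0.090481

0.090481


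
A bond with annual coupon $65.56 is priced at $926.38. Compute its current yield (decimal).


Formula: Current yield = annual coupon / price
Substituting: CY = $65.56 / $926.38
CY = 0.07077

0.07077


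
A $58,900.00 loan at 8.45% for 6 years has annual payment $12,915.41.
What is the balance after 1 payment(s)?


Formula: Balance = PV*(1+r)^k - PMT*((1+r)^k - 1)/r
Growth: (1 + 0.0845)^1 = 1.0845
Accumulated factor: ((1+r)^k - 1)/r = 1.0
Balance = $58,900.00 * 1.0845 - $12,915.41 * 1.0
Balance = $50,961.64

$50,961.64


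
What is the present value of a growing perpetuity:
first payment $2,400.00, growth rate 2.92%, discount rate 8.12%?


Formula: PV = C / (r - g)
Spread: r - g = 0.0812 - 0.0292 = 0.052
Substituting: PV = $2,400.00 / 0.052
PV = $46,153.85

$46,153.85


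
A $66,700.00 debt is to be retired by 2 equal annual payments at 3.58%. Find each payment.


Formula: PMT = PV * r / (1 - (1+r)^(-n))
Denominator: 1 - (1 + 0.0358)^(-2) = 0.067931
Numerator: $66,700.00 * 0.0358 = 2387.86
PMT = 2387.86 / 0.067931 = $35,151.39

$35,151.39


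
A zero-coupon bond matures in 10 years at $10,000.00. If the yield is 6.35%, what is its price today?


Formula: Price = FV / (1 + r)^n
Substituting: Price = $10,000.00 / (1 + 0.0635)^10
Discount factor: (1.0635)^10 = 1.850866
Price = $10,000.00 / 1.850866 = $5,402.88

$5,402.88


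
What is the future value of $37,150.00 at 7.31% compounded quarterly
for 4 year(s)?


Formula: FV = P * (1 + r/m)^(m*t)
Period rate: r/m = 0.0731 / 4 = 0.018275
Total periods: m*t = 4 * 4 = 16
Growth factor: (1 + 0.018275)^16 = 1.336107
FV = $37,150.00 * 1.336107 = $49,636.38

$49,636.38


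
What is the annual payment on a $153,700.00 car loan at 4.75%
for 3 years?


Formula: PMT = PV * r / (1 - (1+r)^(-n))
Denominator: 1 - (1 + 0.0475)^(-3) = 0.129963
Numerator: $153,700.00 * 0.0475 = 7300.75
PMT = 7300.75 / 0.129963 = $56,175.76

$56,175.76


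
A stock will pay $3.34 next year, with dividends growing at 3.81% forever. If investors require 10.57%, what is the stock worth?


Formula: P = D1 / (r - g)
Spread: r - g = 0.1057 - 0.0381 = 0.0676
Substituting: P = $3.34 / 0.0676
P = $49.41

$49.41


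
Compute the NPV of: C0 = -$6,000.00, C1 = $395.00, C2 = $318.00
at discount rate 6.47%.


Formula: NPV = C0 + C1/(1+r) + C2/(1+r)^2
Discount C1: $395.00 / (1 + 0.0647) = $371.00
Discount C2: $318.00 / (1 + 0.0647)^2 = $280.53
NPV = -$6,000.00 + $371.00 + $280.53 = -$5,348.48

-$5,348.48


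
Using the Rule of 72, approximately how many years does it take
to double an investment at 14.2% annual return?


Formula: Years ≈ 72 / r
Substituting: Years ≈ 72 / 14.2
Years ≈ 5.1

5.1 years


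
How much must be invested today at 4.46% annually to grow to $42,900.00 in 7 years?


Formula: PV = FV / (1 + r)^n
Substituting: PV = $42,900.00 / (1 + 0.0446)^7
Discount factor: (1.0446)^7 = 1.35722
PV = $42,900.00 / 1.35722 = $31,608.74

$31,608.74


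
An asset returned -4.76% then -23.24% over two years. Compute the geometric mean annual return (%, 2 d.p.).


Formula: Geometric mean = ((1+r1)*(1+r2))^(1/2) - 1
Product: (1 + -0.0476) * (1 + -0.2324) = 0.9524 * 0.7676 = 0.731062
Square root: 0.731062^0.5 = 0.855022
Geometric mean = 0.855022 - 1 = -0.144978
As percentage: -14.50%

-14.50%


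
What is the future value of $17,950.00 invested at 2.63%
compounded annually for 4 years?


Formula: FV = P * (1 + r)^n
Substituting: FV = $17,950.00 * (1 + 0.0263)^4
Growth factor: (1.0263)^4 = 1.109423
FV = $17,950.00 * 1.109423 = $19,914.15

$19,914.15


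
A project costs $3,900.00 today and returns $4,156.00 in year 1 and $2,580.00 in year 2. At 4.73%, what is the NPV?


Formula: NPV = C0 + C1/(1+r) + C2/(1+r)^2
Discount C1: $4,156.00 / (1 + 0.0473) = $3,968.30
Discount C2: $2,580.00 / (1 + 0.0473)^2 = $2,352.22
NPV = -$3,900.00 + $3,968.30 + $2,352.22 = $2,420.52

$2,420.52


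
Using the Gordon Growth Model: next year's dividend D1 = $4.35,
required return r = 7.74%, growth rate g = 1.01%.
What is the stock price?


Formula: P = D1 / (r - g)
Spread: r - g = 0.0774 - 0.0101 = 0.0673
Substituting: P = $4.35 / 0.0673
P = $64.64

$64.64


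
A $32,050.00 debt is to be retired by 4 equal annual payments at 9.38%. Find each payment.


Formula: PMT = PV * r / (1 - (1+r)^(-n))
Denominator: 1 - (1 + 0.0938)^(-4) = 0.301368
Numerator: $32,050.00 * 0.0938 = 3006.29
PMT = 3006.29 / 0.301368 = $9,975.47

$9,975.47


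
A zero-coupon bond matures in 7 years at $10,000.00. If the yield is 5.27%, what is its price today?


Formula: Price = FV / (1 + r)^n
Substituting: Price = $10,000.00 / (1 + 0.0527)^7
Discount factor: (1.0527)^7 = 1.432624
Price = $10,000.00 / 1.432624 = $6,980.20

$6,980.20


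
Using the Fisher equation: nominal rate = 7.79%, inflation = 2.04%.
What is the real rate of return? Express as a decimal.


Formula: (1 + r_real) = (1 + r_nom) / (1 + inflation)
Substituting: (1 + r_real) = 1.0779 / 1.0204
(1 + r_real) = 1.05635
r_real = 1.05635 - 1 = 0.05635

0.05635


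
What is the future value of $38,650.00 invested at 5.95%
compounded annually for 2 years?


Formula: FV = P * (1 + r)^n
Substituting: FV = $38,650.00 * (1 + 0.0595)^2
Growth factor: (1.0595)^2 = 1.12254
FV = $38,650.00 * 1.12254 = $43,386.18

$43,386.18


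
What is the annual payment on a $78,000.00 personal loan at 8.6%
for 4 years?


Formula: PMT = PV * r / (1 - (1+r)^(-n))
Denominator: 1 - (1 + 0.086)^(-4) = 0.28108
Numerator: $78,000.00 * 0.086 = 6708.0
PMT = 6708.0 / 0.28108 = $23,865.11

$23,865.11


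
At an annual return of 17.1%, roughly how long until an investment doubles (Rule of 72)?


Formula: Years ≈ 72 / r
Substituting: Years ≈ 72 / 17.1
Years ≈ 4.2

4.2 years


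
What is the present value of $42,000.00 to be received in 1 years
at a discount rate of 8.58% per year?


Formula: PV = FV / (1 + r)^n
Substituting: PV = $42,000.00 / (1 + 0.0858)^1
Discount factor: (1.0858)^1 = 1.0858
PV = $42,000.00 / 1.0858 = $38,681.16

$38,681.16


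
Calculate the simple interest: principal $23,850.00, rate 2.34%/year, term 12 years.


Formula: I = P * r * t
Substituting: I = $23,850.00 * 0.0234 * 12
Step: I = $23,850.00 * 0.2808
I = $6,697.08

$6,697.08


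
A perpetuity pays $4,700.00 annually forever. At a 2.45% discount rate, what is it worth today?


Formula: PV = C / r
Substituting: PV = $4,700.00 / 0.0245
PV = $191,836.73

$191,836.73


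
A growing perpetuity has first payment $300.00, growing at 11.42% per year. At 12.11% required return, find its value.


Formula: PV = C / (r - g)
Spread: r - g = 0.1211 - 0.1142 = 0.0069
Substituting: PV = $300.00 / 0.0069
PV = $43,478.26

$43,478.26


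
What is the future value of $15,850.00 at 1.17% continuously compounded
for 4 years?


Formula: FV = P * e^(r*t)
Exponent: r*t = 0.0117 * 4 = 0.0468
e^(0.0468) = 1.047912
FV = $15,850.00 * 1.047912 = $16,609.41

$16,609.41


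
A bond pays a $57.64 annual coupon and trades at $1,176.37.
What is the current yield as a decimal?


Formula: Current yield = annual coupon / price
Substituting: CY = $57.64 / $1,176.37
CY = 0.048998

0.048998


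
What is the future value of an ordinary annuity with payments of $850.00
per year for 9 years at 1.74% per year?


Formula: FV = PMT * ((1+r)^n - 1) / r
Growth factor: (1 + 0.0174)^9 = 1.167954
Numerator: 1.167954 - 1 = 0.167954
FV = $850.00 * 0.167954 / 0.0174 = $8,204.63

$8,204.63


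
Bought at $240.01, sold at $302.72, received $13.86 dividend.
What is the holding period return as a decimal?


Formula: HPR = (P1 - P0 + D) / P0
Gain: $302.72 - $240.01 + $13.86 = $76.57
HPR = $76.57 / $240.01 = 0.319

0.319


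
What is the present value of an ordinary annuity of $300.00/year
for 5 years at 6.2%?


Formula: PV = PMT * (1 - (1+r)^(-n)) / r
Discount factor: (1 + 0.062)^(-5) = 0.740248
Bracket: 1 - 0.740248 = 0.259752
PV = $300.00 * 0.259752 / 0.062 = $1,256.86

$1,256.86


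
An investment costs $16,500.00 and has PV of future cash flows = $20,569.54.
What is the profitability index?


Formula: PI = PV(cash flows) / initial investment
Substituting: PI = $20,569.54 / $16,500.00
PI = 1.2466

1.2466


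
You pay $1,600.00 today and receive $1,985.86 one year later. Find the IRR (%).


Formula: IRR = C1/C0 - 1
Substituting: IRR = $1,985.86 / $1,600.00 - 1
Ratio: 1.241162 - 1 = 0.241162
IRR = 24.1162%

24.1162%


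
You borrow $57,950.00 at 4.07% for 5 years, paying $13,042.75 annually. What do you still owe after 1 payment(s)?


Formula: Balance = PV*(1+r)^k - PMT*((1+r)^k - 1)/r
Growth: (1 + 0.0407)^1 = 1.0407
Accumulated factor: ((1+r)^k - 1)/r = 1.0
Balance = $57,950.00 * 1.0407 - $13,042.75 * 1.0
Balance = $47,265.82

$47,265.82


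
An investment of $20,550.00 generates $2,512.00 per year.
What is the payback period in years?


Formula: Payback = investment / annual cash flow
Substituting: Payback = $20,550.00 / $2,512.00
Payback = 8.1807 years

8.1807 years


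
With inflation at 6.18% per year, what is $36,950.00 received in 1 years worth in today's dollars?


Formula: Real value = nominal / (1 + inflation)^years
Price level: (1 + 0.0618)^1 = 1.0618
Real value = $36,950.00 / 1.0618 = $34,799.40

$34,799.40


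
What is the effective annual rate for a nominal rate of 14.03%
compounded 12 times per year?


Formula: EAR = (1 + r/m)^m - 1
Period rate: r/m = 0.1403 / 12 = 0.011692
Compounding: (1 + 0.011692)^12 = 1.149683
EAR = 1.149683 - 1 = 0.149683

0.149683


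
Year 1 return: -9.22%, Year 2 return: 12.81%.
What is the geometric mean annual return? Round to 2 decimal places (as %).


Formula: Geometric mean = ((1+r1)*(1+r2))^(1/2) - 1
Product: (1 + -0.0922) * (1 + 0.1281) = 0.9078 * 1.1281 = 1.024089
Square root: 1.024089^0.5 = 1.011973
Geometric mean = 1.011973 - 1 = 0.011973
As percentage: 1.20%

1.20%


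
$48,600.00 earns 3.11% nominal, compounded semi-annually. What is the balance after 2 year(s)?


Formula: FV = P * (1 + r/m)^(m*t)
Period rate: r/m = 0.0311 / 2 = 0.01555
Total periods: m*t = 2 * 2 = 4
Growth factor: (1 + 0.01555)^4 = 1.063666
FV = $48,600.00 * 1.063666 = $51,694.16

$51,694.16


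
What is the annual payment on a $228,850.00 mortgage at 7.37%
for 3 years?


Formula: PMT = PV * r / (1 - (1+r)^(-n))
Denominator: 1 - (1 + 0.0737)^(-3) = 0.192112
Numerator: $228,850.00 * 0.0737 = 16866.245
PMT = 16866.245 / 0.192112 = $87,793.80

$87,793.80


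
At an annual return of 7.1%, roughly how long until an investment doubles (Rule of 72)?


Formula: Years ≈ 72 / r
Substituting: Years ≈ 72 / 7.1
Years ≈ 10.1

10.1 years


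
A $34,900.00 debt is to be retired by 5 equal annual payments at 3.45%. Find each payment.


Formula: PMT = PV * r / (1 - (1+r)^(-n))
Denominator: 1 - (1 + 0.0345)^(-5) = 0.15599
Numerator: $34,900.00 * 0.0345 = 1204.05
PMT = 1204.05 / 0.15599 = $7,718.76

$7,718.76


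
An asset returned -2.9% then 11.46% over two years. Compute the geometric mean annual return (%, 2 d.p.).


Formula: Geometric mean = ((1+r1)*(1+r2))^(1/2) - 1
Product: (1 + -0.029) * (1 + 0.1146) = 0.971 * 1.1146 = 1.082277
Square root: 1.082277^0.5 = 1.040325
Geometric mean = 1.040325 - 1 = 0.040325
As percentage: 4.03%

4.03%


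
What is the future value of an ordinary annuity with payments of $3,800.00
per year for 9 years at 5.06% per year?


Formula: FV = PMT * ((1+r)^n - 1) / r
Growth factor: (1 + 0.0506)^9 = 1.559325
Numerator: 1.559325 - 1 = 0.559325
FV = $3,800.00 * 0.559325 / 0.0506 = $42,004.62

$42,004.62


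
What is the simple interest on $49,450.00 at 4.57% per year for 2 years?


Formula: I = P * r * t
Substituting: I = $49,450.00 * 0.0457 * 2
Step: I = $49,450.00 * 0.0914
I = $4,519.73

$4,519.73


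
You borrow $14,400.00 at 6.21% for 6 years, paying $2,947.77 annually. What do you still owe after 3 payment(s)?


Formula: Balance = PV*(1+r)^k - PMT*((1+r)^k - 1)/r
Growth: (1 + 0.0621)^3 = 1.198109
Accumulated factor: ((1+r)^k - 1)/r = 3.190156
Balance = $14,400.00 * 1.198109 - $2,947.77 * 3.190156
Balance = $7,848.92

$7,848.92


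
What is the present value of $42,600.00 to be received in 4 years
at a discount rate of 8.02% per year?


Formula: PV = FV / (1 + r)^n
Substituting: PV = $42,600.00 / (1 + 0.0802)^4
Discount factor: (1.0802)^4 = 1.361497
PV = $42,600.00 / 1.361497 = $31,289.09

$31,289.09


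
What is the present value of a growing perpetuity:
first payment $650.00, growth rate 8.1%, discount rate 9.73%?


Formula: PV = C / (r - g)
Spread: r - g = 0.0973 - 0.081 = 0.0163
Substituting: PV = $650.00 / 0.0163
PV = $39,877.30

$39,877.30


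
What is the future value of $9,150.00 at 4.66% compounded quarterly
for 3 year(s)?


Formula: FV = P * (1 + r/m)^(m*t)
Period rate: r/m = 0.0466 / 4 = 0.01165
Total periods: m*t = 4 * 3 = 12
Growth factor: (1 + 0.01165)^12 = 1.149115
FV = $9,150.00 * 1.149115 = $10,514.40

$10,514.40


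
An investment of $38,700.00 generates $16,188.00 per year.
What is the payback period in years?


Formula: Payback = investment / annual cash flow
Substituting: Payback = $38,700.00 / $16,188.00
Payback = 2.3907 years

2.3907 years


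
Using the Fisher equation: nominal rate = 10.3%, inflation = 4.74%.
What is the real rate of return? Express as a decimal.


Formula: (1 + r_real) = (1 + r_nom) / (1 + inflation)
Substituting: (1 + r_real) = 1.103 / 1.0474
(1 + r_real) = 1.053084
r_real = 1.053084 - 1 = 0.053084

0.053084


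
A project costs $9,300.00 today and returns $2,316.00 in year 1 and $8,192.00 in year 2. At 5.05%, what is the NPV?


Formula: NPV = C0 + C1/(1+r) + C2/(1+r)^2
Discount C1: $2,316.00 / (1 + 0.0505) = $2,204.66
Discount C2: $8,192.00 / (1 + 0.0505)^2 = $7,423.31
NPV = -$9,300.00 + $2,204.66 + $7,423.31 = $327.98

$327.98


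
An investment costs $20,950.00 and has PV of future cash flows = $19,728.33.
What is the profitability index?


Formula: PI = PV(cash flows) / initial investment
Substituting: PI = $19,728.33 / $20,950.00
PI = 0.9417

0.9417


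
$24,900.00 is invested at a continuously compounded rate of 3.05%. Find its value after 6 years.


Formula: FV = P * e^(r*t)
Exponent: r*t = 0.0305 * 6 = 0.183
e^(0.183) = 1.200814
FV = $24,900.00 * 1.200814 = $29,900.28

$29,900.28


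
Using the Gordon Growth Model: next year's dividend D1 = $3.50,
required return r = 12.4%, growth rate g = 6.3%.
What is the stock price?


Formula: P = D1 / (r - g)
Spread: r - g = 0.124 - 0.063 = 0.061
Substituting: P = $3.50 / 0.061
P = $57.38

$57.38


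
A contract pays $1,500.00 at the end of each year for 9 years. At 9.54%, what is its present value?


Formula: PV = PMT * (1 - (1+r)^(-n)) / r
Discount factor: (1 + 0.0954)^(-9) = 0.440398
Bracket: 1 - 0.440398 = 0.559602
PV = $1,500.00 * 0.559602 / 0.0954 = $8,798.77

$8,798.77


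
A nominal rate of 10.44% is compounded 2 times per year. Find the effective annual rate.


Formula: EAR = (1 + r/m)^m - 1
Period rate: r/m = 0.1044 / 2 = 0.0522
Compounding: (1 + 0.0522)^2 = 1.107125
EAR = 1.107125 - 1 = 0.107125

0.107125


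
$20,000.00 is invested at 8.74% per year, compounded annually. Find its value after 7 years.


Formula: FV = P * (1 + r)^n
Substituting: FV = $20,000.00 * (1 + 0.0874)^7
Growth factor: (1.0874)^7 = 1.797733
FV = $20,000.00 * 1.797733 = $35,954.67

$35,954.67


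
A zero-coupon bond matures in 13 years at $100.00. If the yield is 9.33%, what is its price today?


Formula: Price = FV / (1 + r)^n
Substituting: Price = $100.00 / (1 + 0.0933)^13
Discount factor: (1.0933)^13 = 3.188684
Price = $100.00 / 3.188684 = $31.36

$31.36


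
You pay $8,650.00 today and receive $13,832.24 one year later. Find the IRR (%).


Formula: IRR = C1/C0 - 1
Substituting: IRR = $13,832.24 / $8,650.00 - 1
Ratio: 1.599103 - 1 = 0.599103
IRR = 59.9103%

59.9103%


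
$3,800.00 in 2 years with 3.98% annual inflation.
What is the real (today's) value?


Formula: Real value = nominal / (1 + inflation)^years
Price level: (1 + 0.0398)^2 = 1.081184
Real value = $3,800.00 / 1.081184 = $3,514.67

$3,514.67


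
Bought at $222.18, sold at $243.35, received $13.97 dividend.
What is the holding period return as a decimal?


Formula: HPR = (P1 - P0 + D) / P0
Gain: $243.35 - $222.18 + $13.97 = $35.14
HPR = $35.14 / $222.18 = 0.1582

0.1582


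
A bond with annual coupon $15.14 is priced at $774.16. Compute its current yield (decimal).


Formula: Current yield = annual coupon / price
Substituting: CY = $15.14 / $774.16
CY = 0.019557

0.019557


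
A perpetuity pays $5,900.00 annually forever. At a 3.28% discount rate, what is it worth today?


Formula: PV = C / r
Substituting: PV = $5,900.00 / 0.0328
PV = $179,878.05

$179,878.05


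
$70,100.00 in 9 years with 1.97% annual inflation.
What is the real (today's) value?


Formula: Real value = nominal / (1 + inflation)^years
Price level: (1 + 0.0197)^9 = 1.191933
Real value = $70,100.00 / 1.191933 = $58,812.04

$58,812.04


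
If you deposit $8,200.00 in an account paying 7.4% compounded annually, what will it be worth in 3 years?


Formula: FV = P * (1 + r)^n
Substituting: FV = $8,200.00 * (1 + 0.074)^3
Growth factor: (1.074)^3 = 1.238833
FV = $8,200.00 * 1.238833 = $10,158.43

$10,158.43


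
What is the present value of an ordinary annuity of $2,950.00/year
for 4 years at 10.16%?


Formula: PV = PMT * (1 - (1+r)^(-n)) / r
Discount factor: (1 + 0.1016)^(-4) = 0.679054
Bracket: 1 - 0.679054 = 0.320946
PV = $2,950.00 * 0.320946 / 0.1016 = $9,318.81

$9,318.81


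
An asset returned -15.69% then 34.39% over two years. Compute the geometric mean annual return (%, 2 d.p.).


Formula: Geometric mean = ((1+r1)*(1+r2))^(1/2) - 1
Product: (1 + -0.1569) * (1 + 0.3439) = 0.8431 * 1.3439 = 1.133042
Square root: 1.133042^0.5 = 1.064444
Geometric mean = 1.064444 - 1 = 0.064444
As percentage: 6.44%

6.44%


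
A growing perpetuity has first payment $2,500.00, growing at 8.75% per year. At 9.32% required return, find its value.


Formula: PV = C / (r - g)
Spread: r - g = 0.0932 - 0.0875 = 0.0057
Substituting: PV = $2,500.00 / 0.0057
PV = $438,596.49

$438,596.49


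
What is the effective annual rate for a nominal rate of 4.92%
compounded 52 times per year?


Formula: EAR = (1 + r/m)^m - 1
Period rate: r/m = 0.0492 / 52 = 0.000946
Compounding: (1 + 0.000946)^52 = 1.050406
EAR = 1.050406 - 1 = 0.050406

0.050406


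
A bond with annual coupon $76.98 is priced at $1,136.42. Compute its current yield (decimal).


Formula: Current yield = annual coupon / price
Substituting: CY = $76.98 / $1,136.42
CY = 0.067739

0.067739


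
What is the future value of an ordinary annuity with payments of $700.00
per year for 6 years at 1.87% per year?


Formula: FV = PMT * ((1+r)^n - 1) / r
Growth factor: (1 + 0.0187)^6 = 1.117578
Numerator: 1.117578 - 1 = 0.117578
FV = $700.00 * 0.117578 / 0.0187 = $4,401.31

$4,401.31


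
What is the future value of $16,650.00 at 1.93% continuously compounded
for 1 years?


Formula: FV = P * e^(r*t)
Exponent: r*t = 0.0193 * 1 = 0.0193
e^(0.0193) = 1.019487
FV = $16,650.00 * 1.019487 = $16,974.47

$16,974.47


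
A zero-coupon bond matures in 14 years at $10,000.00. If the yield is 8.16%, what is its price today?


Formula: Price = FV / (1 + r)^n
Substituting: Price = $10,000.00 / (1 + 0.0816)^14
Discount factor: (1.0816)^14 = 2.998703
Price = $10,000.00 / 2.998703 = $3,334.77

$3,334.77


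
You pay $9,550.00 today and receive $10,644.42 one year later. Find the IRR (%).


Formula: IRR = C1/C0 - 1
Substituting: IRR = $10,644.42 / $9,550.00 - 1
Ratio: 1.114599 - 1 = 0.114599
IRR = 11.4599%

11.4599%


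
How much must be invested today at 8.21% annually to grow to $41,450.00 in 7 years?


Formula: PV = FV / (1 + r)^n
Substituting: PV = $41,450.00 / (1 + 0.0821)^7
Discount factor: (1.0821)^7 = 1.737288
PV = $41,450.00 / 1.737288 = $23,859.03

$23,859.03


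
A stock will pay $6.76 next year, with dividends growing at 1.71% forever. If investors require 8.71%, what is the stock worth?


Formula: P = D1 / (r - g)
Spread: r - g = 0.0871 - 0.0171 = 0.07
Substituting: P = $6.76 / 0.07
P = $96.57

$96.57


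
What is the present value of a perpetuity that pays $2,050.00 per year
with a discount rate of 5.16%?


Formula: PV = C / r
Substituting: PV = $2,050.00 / 0.0516
PV = $39,728.68

$39,728.68


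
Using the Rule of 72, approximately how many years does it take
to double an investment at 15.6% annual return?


Formula: Years ≈ 72 / r
Substituting: Years ≈ 72 / 15.6
Years ≈ 4.6

4.6 years


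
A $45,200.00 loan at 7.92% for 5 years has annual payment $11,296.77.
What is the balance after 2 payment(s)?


Formula: Balance = PV*(1+r)^k - PMT*((1+r)^k - 1)/r
Growth: (1 + 0.0792)^2 = 1.164673
Accumulated factor: ((1+r)^k - 1)/r = 2.0792
Balance = $45,200.00 * 1.164673 - $11,296.77 * 2.0792
Balance = $29,154.96

$29,154.96


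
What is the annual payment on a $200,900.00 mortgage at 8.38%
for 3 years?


Formula: PMT = PV * r / (1 - (1+r)^(-n))
Denominator: 1 - (1 + 0.0838)^(-3) = 0.214488
Numerator: $200,900.00 * 0.0838 = 16835.42
PMT = 16835.42 / 0.214488 = $78,491.02

$78,491.02


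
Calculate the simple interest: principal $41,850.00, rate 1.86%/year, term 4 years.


Formula: I = P * r * t
Substituting: I = $41,850.00 * 0.0186 * 4
Step: I = $41,850.00 * 0.0744
I = $3,113.64

$3,113.64


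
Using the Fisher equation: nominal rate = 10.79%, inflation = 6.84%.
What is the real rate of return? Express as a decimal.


Formula: (1 + r_real) = (1 + r_nom) / (1 + inflation)
Substituting: (1 + r_real) = 1.1079 / 1.0684
(1 + r_real) = 1.036971
r_real = 1.036971 - 1 = 0.036971

0.036971


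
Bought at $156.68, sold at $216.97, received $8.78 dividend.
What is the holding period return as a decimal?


Formula: HPR = (P1 - P0 + D) / P0
Gain: $216.97 - $156.68 + $8.78 = $69.07
HPR = $69.07 / $156.68 = 0.4408

0.4408


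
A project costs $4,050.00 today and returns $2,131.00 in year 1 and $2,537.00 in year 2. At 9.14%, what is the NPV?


Formula: NPV = C0 + C1/(1+r) + C2/(1+r)^2
Discount C1: $2,131.00 / (1 + 0.0914) = $1,952.54
Discount C2: $2,537.00 / (1 + 0.0914)^2 = $2,129.87
NPV = -$4,050.00 + $1,952.54 + $2,129.87 = $32.41

$32.41


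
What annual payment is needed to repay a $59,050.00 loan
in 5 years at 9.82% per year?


Formula: PMT = PV * r / (1 - (1+r)^(-n))
Denominator: 1 - (1 + 0.0982)^(-5) = 0.373973
Numerator: $59,050.00 * 0.0982 = 5798.71
PMT = 5798.71 / 0.373973 = $15,505.68

$15,505.68


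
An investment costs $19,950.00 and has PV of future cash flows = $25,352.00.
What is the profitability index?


Formula: PI = PV(cash flows) / initial investment
Substituting: PI = $25,352.00 / $19,950.00
PI = 1.2708

1.2708


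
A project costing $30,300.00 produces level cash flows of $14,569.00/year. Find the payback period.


Formula: Payback = investment / annual cash flow
Substituting: Payback = $30,300.00 / $14,569.00
Payback = 2.0798 years

2.0798 years


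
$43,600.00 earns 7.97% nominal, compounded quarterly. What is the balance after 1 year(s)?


Formula: FV = P * (1 + r/m)^(m*t)
Period rate: r/m = 0.0797 / 4 = 0.019925
Total periods: m*t = 4 * 1 = 4
Growth factor: (1 + 0.019925)^4 = 1.082114
FV = $43,600.00 * 1.082114 = $47,180.16

$47,180.16


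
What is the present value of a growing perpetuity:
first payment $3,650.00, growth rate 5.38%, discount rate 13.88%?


Formula: PV = C / (r - g)
Spread: r - g = 0.1388 - 0.0538 = 0.085
Substituting: PV = $3,650.00 / 0.085
PV = $42,941.18

$42,941.18


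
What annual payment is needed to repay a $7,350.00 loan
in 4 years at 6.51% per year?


Formula: PMT = PV * r / (1 - (1+r)^(-n))
Denominator: 1 - (1 + 0.0651)^(-4) = 0.222969
Numerator: $7,350.00 * 0.0651 = 478.485
PMT = 478.485 / 0.222969 = $2,145.97

$2,145.97


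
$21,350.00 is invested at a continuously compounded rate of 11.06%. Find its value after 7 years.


Formula: FV = P * e^(r*t)
Exponent: r*t = 0.1106 * 7 = 0.7742
e^(0.7742) = 2.168856
FV = $21,350.00 * 2.168856 = $46,305.08

$46,305.08


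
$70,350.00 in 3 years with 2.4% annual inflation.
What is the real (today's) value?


Formula: Real value = nominal / (1 + inflation)^years
Price level: (1 + 0.024)^3 = 1.073742
Real value = $70,350.00 / 1.073742 = $65,518.54

$65,518.54


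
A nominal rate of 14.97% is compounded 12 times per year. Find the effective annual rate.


Formula: EAR = (1 + r/m)^m - 1
Period rate: r/m = 0.1497 / 12 = 0.012475
Compounding: (1 + 0.012475)^12 = 1.160411
EAR = 1.160411 - 1 = 0.160411

0.160411


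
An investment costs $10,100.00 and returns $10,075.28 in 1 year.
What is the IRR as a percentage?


Formula: IRR = C1/C0 - 1
Substituting: IRR = $10,075.28 / $10,100.00 - 1
Ratio: 0.997552 - 1 = -0.002448
IRR = -0.2448%

-0.2448%


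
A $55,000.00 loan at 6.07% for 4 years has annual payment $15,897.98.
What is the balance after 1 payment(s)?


Formula: Balance = PV*(1+r)^k - PMT*((1+r)^k - 1)/r
Growth: (1 + 0.0607)^1 = 1.0607
Accumulated factor: ((1+r)^k - 1)/r = 1.0
Balance = $55,000.00 * 1.0607 - $15,897.98 * 1.0
Balance = $42,440.52

$42,440.52


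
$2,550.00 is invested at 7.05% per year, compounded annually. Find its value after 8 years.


Formula: FV = P * (1 + r)^n
Substituting: FV = $2,550.00 * (1 + 0.0705)^8
Growth factor: (1.0705)^8 = 1.72462
FV = $2,550.00 * 1.72462 = $4,397.78

$4,397.78


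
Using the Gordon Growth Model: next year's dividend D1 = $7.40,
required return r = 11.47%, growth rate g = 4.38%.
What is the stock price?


Formula: P = D1 / (r - g)
Spread: r - g = 0.1147 - 0.0438 = 0.0709
Substituting: P = $7.40 / 0.0709
P = $104.37

$104.37


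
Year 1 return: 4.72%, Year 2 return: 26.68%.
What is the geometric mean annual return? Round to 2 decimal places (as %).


Formula: Geometric mean = ((1+r1)*(1+r2))^(1/2) - 1
Product: (1 + 0.0472) * (1 + 0.2668) = 1.0472 * 1.2668 = 1.326593
Square root: 1.326593^0.5 = 1.151778
Geometric mean = 1.151778 - 1 = 0.151778
As percentage: 15.18%

15.18%


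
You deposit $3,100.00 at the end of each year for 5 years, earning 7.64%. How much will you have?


Formula: FV = PMT * ((1+r)^n - 1) / r
Growth factor: (1 + 0.0764)^5 = 1.445002
Numerator: 1.445002 - 1 = 0.445002
FV = $3,100.00 * 0.445002 / 0.0764 = $18,056.36

$18,056.36


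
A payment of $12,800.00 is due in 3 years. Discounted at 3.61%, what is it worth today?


Formula: PV = FV / (1 + r)^n
Substituting: PV = $12,800.00 / (1 + 0.0361)^3
Discount factor: (1.0361)^3 = 1.112257
PV = $12,800.00 / 1.112257 = $11,508.14

$11,508.14
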